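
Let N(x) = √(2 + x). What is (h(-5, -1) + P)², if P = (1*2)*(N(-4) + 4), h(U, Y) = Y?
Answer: 41 + 28*I*√2 ≈ 41.0 + 39.598*I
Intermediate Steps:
P = 8 + 2*I*√2 (P = (1*2)*(√(2 - 4) + 4) = 2*(√(-2) + 4) = 2*(I*√2 + 4) = 2*(4 + I*√2) = 8 + 2*I*√2 ≈ 8.0 + 2.8284*I)
(h(-5, -1) + P)² = (-1 + (8 + 2*I*√2))² = (7 + 2*I*√2)²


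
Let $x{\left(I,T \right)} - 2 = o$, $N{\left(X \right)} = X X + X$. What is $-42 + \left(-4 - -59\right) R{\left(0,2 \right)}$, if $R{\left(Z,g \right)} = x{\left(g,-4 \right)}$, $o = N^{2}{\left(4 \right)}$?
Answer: $22068$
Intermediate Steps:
$N{\left(X \right)} = X + X^{2}$ ($N{\left(X \right)} = X^{2} + X = X + X^{2}$)
$o = 400$ ($o = \left(4 \left(1 + 4\right)\right)^{2} = \left(4 \cdot 5\right)^{2} = 20^{2} = 400$)
$x{\left(I,T \right)} = 402$ ($x{\left(I,T \right)} = 2 + 400 = 402$)
$R{\left(Z,g \right)} = 402$
$-42 + \left(-4 - -59\right) R{\left(0,2 \right)} = -42 + \left(-4 - -59\right) 402 = -42 + \left(-4 + 59\right) 402 = -42 + 55 \cdot 402 = -42 + 22110 = 22068$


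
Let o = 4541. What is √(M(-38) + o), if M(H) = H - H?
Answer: √4541 ≈ 67.387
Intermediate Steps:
M(H) = 0
√(M(-38) + o) = √(0 + 4541) = √4541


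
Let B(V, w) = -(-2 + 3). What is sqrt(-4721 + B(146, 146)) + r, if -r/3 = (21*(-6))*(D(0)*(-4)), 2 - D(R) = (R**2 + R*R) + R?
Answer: -3024 + I*sqrt(4722) ≈ -3024.0 + 68.717*I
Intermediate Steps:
B(V, w) = -1 (B(V, w) = -1*1 = -1)
D(R) = 2 - R - 2*R**2 (D(R) = 2 - ((R**2 + R*R) + R) = 2 - ((R**2 + R**2) + R) = 2 - (2*R**2 + R) = 2 - (R + 2*R**2) = 2 + (-R - 2*R**2) = 2 - R - 2*R**2)
r = -3024 (r = -3*21*(-6)*(2 - 1*0 - 2*0**2)*(-4) = -(-378)*(2 + 0 - 2*0)*(-4) = -(-378)*(2 + 0 + 0)*(-4) = -(-378)*2*(-4) = -(-378)*(-8) = -3*1008 = -3024)
sqrt(-4721 + B(146, 146)) + r = sqrt(-4721 - 1) - 3024 = sqrt(-4722) - 3024 = I*sqrt(4722) - 3024 = -3024 + I*sqrt(4722)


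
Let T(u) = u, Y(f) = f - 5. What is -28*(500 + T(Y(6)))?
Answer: -14028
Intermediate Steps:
Y(f) = -5 + f
-28*(500 + T(Y(6))) = -28*(500 + (-5 + 6)) = -28*(500 + 1) = -28*501 = -14028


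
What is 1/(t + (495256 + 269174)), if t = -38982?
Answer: 1/725448 ≈ 1.3785e-6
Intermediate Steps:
1/(t + (495256 + 269174)) = 1/(-38982 + (495256 + 269174)) = 1/(-38982 + 764430) = 1/725448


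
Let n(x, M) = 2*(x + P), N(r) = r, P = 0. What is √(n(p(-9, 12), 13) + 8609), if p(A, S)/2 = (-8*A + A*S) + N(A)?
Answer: √8429 ≈ 91.810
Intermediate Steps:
p(A, S) = -14*A + 2*A*S (p(A, S) = 2*((-8*A + A*S) + A) = 2*(-7*A + A*S) = -14*A + 2*A*S)
n(x, M) = 2*x (n(x, M) = 2*(x + 0) = 2*x)
√(n(p(-9, 12), 13) + 8609) = √(2*(2*(-9)*(-7 + 12)) + 8609) = √(2*(2*(-9)*5) + 8609) = √(2*(-90) + 8609) = √(-180 + 8609) = √8429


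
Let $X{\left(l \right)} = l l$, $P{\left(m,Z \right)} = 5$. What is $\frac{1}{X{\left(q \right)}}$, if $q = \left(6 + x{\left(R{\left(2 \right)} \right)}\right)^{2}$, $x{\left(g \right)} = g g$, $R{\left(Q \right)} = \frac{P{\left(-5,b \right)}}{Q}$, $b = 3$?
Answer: $\frac{256}{5764801} \approx 4.4407 \cdot 10^{-5}$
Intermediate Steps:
$R{\left(Q \right)} = \frac{5}{Q}$
$x{\left(g \right)} = g^{2}$
$q = \frac{2401}{16}$ ($q = \left(6 + \left(\frac{5}{2}\right)^{2}\right)^{2} = \left(6 + \frac{25}{4}\right)^{2} = \left(\frac{49}{4}\right)^{2} = \frac{2401}{16} \approx 150.06$)
$X{\left(l \right)} = l^{2}$
$\frac{1}{X{\left(q \right)}} = \frac{1}{\left(\frac{2401}{16}\right)^{2}} = \frac{1}{\frac{5764801}{256}} = \frac{256}{5764801}$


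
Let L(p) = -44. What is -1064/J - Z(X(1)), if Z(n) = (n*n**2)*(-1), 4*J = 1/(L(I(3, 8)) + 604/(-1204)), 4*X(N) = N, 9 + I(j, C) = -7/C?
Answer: 521226283/2752 ≈ 1.8940e+5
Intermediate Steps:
I(j, C) = -9 - 7/C
X(N) = N/4
J = -301/53580 (J = 1/(4*(-44 + 604/(-1204))) = 1/(4*(-44 + 604*(-1/1204))) = 1/(4*(-44 - 151/301)) = 1/(4*(-13395/301)) = (1/4)*(-301/13395) = -301/53580 ≈ -0.0056178)
Z(n) = -n**3 (Z(n) = n**3*(-1) = -n**3)
-1064/J - Z(X(1)) = -1064/(-301/53580) - (-1)*((1/4)*1)**3 = -1064*(-53580/301) - (-1)*(1/4)**3 = 8144160/43 - (-1)/64 = 8144160/43 - 1*(-1/64) = 8144160/43 + 1/64 = 521226283/2752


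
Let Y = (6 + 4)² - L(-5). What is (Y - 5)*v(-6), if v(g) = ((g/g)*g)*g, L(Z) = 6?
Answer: 3204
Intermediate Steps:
v(g) = g² (v(g) = (1*g)*g = g*g = g²)
Y = 94 (Y = (6 + 4)² - 1*6 = 10² - 6 = 100 - 6 = 94)
(Y - 5)*v(-6) = (94 - 5)*(-6)² = 89*36 = 3204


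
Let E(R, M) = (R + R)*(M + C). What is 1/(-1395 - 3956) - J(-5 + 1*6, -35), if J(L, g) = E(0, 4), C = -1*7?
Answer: -1/5351 ≈ -0.00018688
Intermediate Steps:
C = -7
E(R, M) = 2*R*(-7 + M) (E(R, M) = (R + R)*(M - 7) = (2*R)*(-7 + M) = 2*R*(-7 + M))
J(L, g) = 0 (J(L, g) = 2*0*(-7 + 4) = 2*0*(-3) = 0)
1/(-1395 - 3956) - J(-5 + 1*6, -35) = 1/(-1395 - 3956) - 1*0 = 1/(-5351) + 0 = -1/5351 + 0 = -1/5351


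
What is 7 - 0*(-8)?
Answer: 7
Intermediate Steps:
7 - 0*(-8) = 7 - 46*0 = 7 + 0 = 7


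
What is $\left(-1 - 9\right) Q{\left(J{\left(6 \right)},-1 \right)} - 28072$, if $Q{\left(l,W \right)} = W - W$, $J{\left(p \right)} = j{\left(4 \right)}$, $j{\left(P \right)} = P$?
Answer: $-28072$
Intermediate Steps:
$J{\left(p \right)} = 4$
$Q{\left(l,W \right)} = 0$
$\left(-1 - 9\right) Q{\left(J{\left(6 \right)},-1 \right)} - 28072 = \left(-1 - 9\right) 0 - 28072 = \left(-10\right) 0 - 28072 = 0 - 28072 = -28072$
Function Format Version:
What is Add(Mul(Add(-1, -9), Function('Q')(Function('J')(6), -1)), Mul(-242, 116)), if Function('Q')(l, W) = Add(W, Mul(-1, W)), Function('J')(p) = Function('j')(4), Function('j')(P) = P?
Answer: -28072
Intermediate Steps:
Function('J')(p) = 4
Function('Q')(l, W) = 0
Add(Mul(Add(-1, -9), Function('Q')(Function('J')(6), -1)), Mul(-242, 116)) = Add(Mul(Add(-1, -9), 0), Mul(-242, 116)) = Add(Mul(-10, 0), -28072) = Add(0, -28072) = -28072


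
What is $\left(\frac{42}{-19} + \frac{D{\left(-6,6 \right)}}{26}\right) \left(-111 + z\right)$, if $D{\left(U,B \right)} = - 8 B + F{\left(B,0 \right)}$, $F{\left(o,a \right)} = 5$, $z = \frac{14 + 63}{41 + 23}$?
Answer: $\frac{13414543}{31616} \approx 424.3$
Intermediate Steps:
$z = \frac{77}{64} \approx 1.2031$
$D{\left(U,B \right)} = 5 - 8 B$ ($D{\left(U,B \right)} = - 8 B + 5 = 5 - 8 B$)
$\left(\frac{42}{-19} + \frac{D{\left(-6,6 \right)}}{26}\right) \left(-111 + z\right) = \left(\frac{42}{-19} + \frac{5 - 48}{26}\right) \left(-111 + \frac{77}{64}\right) = \left(42 \left(- \frac{1}{19}\right) + \left(5 - 48\right) \frac{1}{26}\right) \left(- \frac{7027}{64}\right) = \left(- \frac{42}{19} - \frac{43}{26}\right) \left(- \frac{7027}{64}\right) = \left(- \frac{1909}{494}\right) \left(- \frac{7027}{64}\right) = \frac{13414543}{31616}$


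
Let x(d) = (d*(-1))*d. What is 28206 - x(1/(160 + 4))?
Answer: 758628577/26896 ≈ 28206.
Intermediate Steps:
x(d) = -d² (x(d) = (-d)*d = -d²)
28206 - x(1/(160 + 4)) = 28206 - (-1)*(1/(160 + 4))² = 28206 - (-1)*(1/164)² = 28206 - (-1)/26896 = 28206 - 1*(-1/26896) = 28206 + 1/26896 = 758628577/26896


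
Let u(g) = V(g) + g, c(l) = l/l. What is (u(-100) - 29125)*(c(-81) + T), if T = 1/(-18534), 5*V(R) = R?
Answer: -541997585/18534 ≈ -29243.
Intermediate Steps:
V(R) = R/5
c(l) = 1
u(g) = 6*g/5 (u(g) = g/5 + g = 6*g/5)
T = -1/18534 ≈ -5.3955e-5
(u(-100) - 29125)*(c(-81) + T) = ((6/5)*(-100) - 29125)*(1 - 1/18534) = (-120 - 29125)*(18533/18534) = -29245*18533/18534 = -541997585/18534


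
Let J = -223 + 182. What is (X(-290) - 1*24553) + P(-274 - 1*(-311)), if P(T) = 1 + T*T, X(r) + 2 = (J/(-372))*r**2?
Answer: -1294180/93 ≈ -13916.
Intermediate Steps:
J = -41
X(r) = -2 + 41*r**2/372 (X(r) = -2 + (-41/(-372))*r**2 = -2 + (-41*(-1/372))*r**2 = -2 + 41*r**2/372)
P(T) = 1 + T**2
(X(-290) - 1*24553) + P(-274 - 1*(-311)) = ((-2 + (41/372)*(-290)**2) - 1*24553) + (1 + (-274 - 1*(-311))**2) = ((-2 + (41/372)*84100) - 24553) + (1 + (-274 + 311)**2) = ((-2 + 862025/93) - 24553) + (1 + 37**2) = (861839/93 - 24553) + (1 + 1369) = -1421590/93 + 1370 = -1294180/93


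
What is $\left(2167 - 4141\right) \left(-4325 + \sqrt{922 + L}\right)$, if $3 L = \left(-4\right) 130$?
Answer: $8537550 - 658 \sqrt{6738} \approx 8.4835 \cdot 10^{6}$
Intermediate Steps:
$L = - \frac{520}{3}$ ($L = \frac{\left(-4\right) 130}{3} = \frac{1}{3} \left(-520\right) = - \frac{520}{3} \approx -173.33$)
$\left(2167 - 4141\right) \left(-4325 + \sqrt{922 + L}\right) = \left(2167 - 4141\right) \left(-4325 + \sqrt{922 - \frac{520}{3}}\right) = - 1974 \left(-4325 + \sqrt{\frac{2246}{3}}\right) = - 1974 \left(-4325 + \frac{\sqrt{6738}}{3}\right) = 8537550 - 658 \sqrt{6738}$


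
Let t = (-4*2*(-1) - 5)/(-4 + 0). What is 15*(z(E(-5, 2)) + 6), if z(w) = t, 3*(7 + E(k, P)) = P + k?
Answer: 315/4 ≈ 78.750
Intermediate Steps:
E(k, P) = -7 + P/3 + k/3 (E(k, P) = -7 + (P + k)/3 = -7 + (P/3 + k/3) = -7 + P/3 + k/3)
t = -3/4 (t = (-8*(-1) - 5)/(-4) = (8 - 5)*(-1/4) = 3*(-1/4) = -3/4 ≈ -0.75000)
z(w) = -3/4
15*(z(E(-5, 2)) + 6) = 15*(-3/4 + 6) = 15*(21/4) = 315/4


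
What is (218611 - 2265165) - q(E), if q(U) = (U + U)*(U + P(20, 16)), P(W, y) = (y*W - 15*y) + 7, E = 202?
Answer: -2163310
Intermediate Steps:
P(W, y) = 7 - 15*y + W*y (P(W, y) = (W*y - 15*y) + 7 = (-15*y + W*y) + 7 = 7 - 15*y + W*y)
q(U) = 2*U*(87 + U) (q(U) = (U + U)*(U + (7 - 15*16 + 20*16)) = (2*U)*(U + (7 - 240 + 320)) = (2*U)*(U + 87) = (2*U)*(87 + U) = 2*U*(87 + U))
(218611 - 2265165) - q(E) = (218611 - 2265165) - 2*202*(87 + 202) = -2046554 - 2*202*289 = -2046554 - 1*116756 = -2046554 - 116756 = -2163310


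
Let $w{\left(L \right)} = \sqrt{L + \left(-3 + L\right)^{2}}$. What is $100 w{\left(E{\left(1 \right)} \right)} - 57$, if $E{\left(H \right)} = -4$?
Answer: $-57 + 300 \sqrt{5} \approx 613.82$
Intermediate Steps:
$100 w{\left(E{\left(1 \right)} \right)} - 57 = 100 \sqrt{-4 + \left(-3 - 4\right)^{2}} - 57 = 100 \sqrt{-4 + \left(-7\right)^{2}} - 57 = 100 \sqrt{-4 + 49} - 57 = 100 \sqrt{45} - 57 = 100 \cdot 3 \sqrt{5} - 57 = 300 \sqrt{5} - 57 = -57 + 300 \sqrt{5}$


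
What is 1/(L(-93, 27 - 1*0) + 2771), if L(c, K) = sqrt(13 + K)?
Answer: 2771/7678401 - 2*sqrt(10)/7678401 ≈ 0.00036006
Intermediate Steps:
1/(L(-93, 27 - 1*0) + 2771) = 1/(sqrt(13 + (27 - 1*0)) + 2771) = 1/(sqrt(13 + (27 + 0)) + 2771) = 1/(sqrt(13 + 27) + 2771) = 1/(sqrt(40) + 2771) = 1/(2*sqrt(10) + 2771) = 1/(2771 + 2*sqrt(10))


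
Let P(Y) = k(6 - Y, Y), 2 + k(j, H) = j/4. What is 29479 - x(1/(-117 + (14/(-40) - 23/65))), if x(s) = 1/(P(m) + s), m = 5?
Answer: 6345801431/215261 ≈ 29480.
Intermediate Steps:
k(j, H) = -2 + j/4
P(Y) = -½ - Y/4 (P(Y) = -2 + (6 - Y)/4 = -2 + (3/2 - Y/4) = -½ - Y/4)
x(s) = 1/(-7/4 + s) (x(s) = 1/((-½ - ¼*5) + s) = 1/((-½ - 5/4) + s) = 1/(-7/4 + s))
29479 - x(1/(-117 + (14/(-40) - 23/65))) = 29479 - 4/(-7 + 4/(-117 + (14/(-40) - 23/65))) = 29479 - 4/(-7 + 4/(-117 + (14*(-1/40) - 23*1/65))) = 29479 - 4/(-7 + 4/(-117 + (-7/20 - 23/65))) = 29479 - 4/(-7 + 4/(-117 - 183/260)) = 29479 - 4/(-7 + 4/(-30603/260)) = 29479 - 4/(-7 + 4*(-260/30603)) = 29479 - 4/(-7 - 1040/30603) = 29479 - 4/(-215261/30603) = 29479 - 4*(-30603)/215261 = 29479 - 1*(-122412/215261) = 29479 + 122412/215261 = 6345801431/215261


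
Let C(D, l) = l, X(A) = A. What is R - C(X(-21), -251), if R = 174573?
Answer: 174824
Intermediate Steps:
R - C(X(-21), -251) = 174573 - 1*(-251) = 174573 + 251 = 174824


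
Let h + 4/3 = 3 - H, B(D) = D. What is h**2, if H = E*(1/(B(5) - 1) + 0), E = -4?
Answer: 64/9 ≈ 7.1111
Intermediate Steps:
H = -1 (H = -4*(1/(5 - 1) + 0) = -4*(1/4 + 0) = -4*1/4 = -1)
h = 8/3 (h = -4/3 + (3 - 1*(-1)) = -4/3 + (3 + 1) = -4/3 + 4 = 8/3 ≈ 2.6667)
h**2 = (8/3)**2 = 64/9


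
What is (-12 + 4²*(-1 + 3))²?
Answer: 400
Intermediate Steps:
(-12 + 4²*(-1 + 3))² = (-12 + 16*2)² = (-12 + 32)² = 20² = 400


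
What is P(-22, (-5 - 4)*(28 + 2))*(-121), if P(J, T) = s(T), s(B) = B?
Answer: 32670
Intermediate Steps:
P(J, T) = T
P(-22, (-5 - 4)*(28 + 2))*(-121) = ((-5 - 4)*(28 + 2))*(-121) = -9*30*(-121) = -270*(-121) = 32670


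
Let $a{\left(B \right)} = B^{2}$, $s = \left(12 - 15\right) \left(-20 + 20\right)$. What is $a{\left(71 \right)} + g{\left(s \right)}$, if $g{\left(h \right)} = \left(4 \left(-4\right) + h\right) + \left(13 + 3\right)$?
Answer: $5041$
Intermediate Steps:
$s = 0$ ($s = \left(-3\right) 0 = 0$)
$g{\left(h \right)} = h$ ($g{\left(h \right)} = \left(-16 + h\right) + 16 = h$)
$a{\left(71 \right)} + g{\left(s \right)} = 71^{2} + 0 = 5041 + 0 = 5041$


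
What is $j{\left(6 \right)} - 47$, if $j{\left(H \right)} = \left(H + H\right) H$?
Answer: $25$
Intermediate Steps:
$j{\left(H \right)} = 2 H^{2}$ ($j{\left(H \right)} = 2 H H = 2 H^{2}$)
$j{\left(6 \right)} - 47 = 2 \cdot 6^{2} - 47 = 2 \cdot 36 - 47 = 72 - 47 = 25$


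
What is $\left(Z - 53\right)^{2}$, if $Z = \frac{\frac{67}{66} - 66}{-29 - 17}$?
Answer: $\frac{24529511161}{9217296} \approx 2661.3$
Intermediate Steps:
$Z = \frac{4289}{3036}$ ($Z = \frac{67 \cdot \frac{1}{66} - 66}{-46} = \left(\frac{67}{66} - 66\right) \left(- \frac{1}{46}\right) = \left(- \frac{4289}{66}\right) \left(- \frac{1}{46}\right) = \frac{4289}{3036} \approx 1.4127$)
$\left(Z - 53\right)^{2} = \left(\frac{4289}{3036} - 53\right)^{2} = \left(- \frac{156619}{3036}\right)^{2} = \frac{24529511161}{9217296}$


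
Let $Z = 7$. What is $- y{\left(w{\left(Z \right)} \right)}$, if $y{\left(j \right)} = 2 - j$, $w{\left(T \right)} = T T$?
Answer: $47$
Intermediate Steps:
$w{\left(T \right)} = T^{2}$
$- y{\left(w{\left(Z \right)} \right)} = - (2 - 7^{2}) = - (2 - 49) = \left(-1\right) \left(-47\right) = 47$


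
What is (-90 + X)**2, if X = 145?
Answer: 3025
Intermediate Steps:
(-90 + X)**2 = (-90 + 145)**2 = 55**2 = 3025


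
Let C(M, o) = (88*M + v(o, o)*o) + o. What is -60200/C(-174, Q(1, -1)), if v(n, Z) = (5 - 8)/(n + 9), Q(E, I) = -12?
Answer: 7525/1917 ≈ 3.9254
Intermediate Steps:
v(n, Z) = -3/(9 + n)
C(M, o) = o + 88*M - 3*o/(9 + o) (C(M, o) = (88*M + (-3/(9 + o))*o) + o = (88*M - 3*o/(9 + o)) + o = o + 88*M - 3*o/(9 + o))
-60200/C(-174, Q(1, -1)) = -60200*(9 - 12)/(-3*(-12) + (9 - 12)*(-12 + 88*(-174))) = -60200*(-3/(36 - 3*(-12 - 15312))) = -60200*(-3/(36 - 3*(-15324))) = -60200*(-3/(36 + 45972)) = -60200/((-⅓*46008)) = -60200/(-15336) = -60200*(-1/15336) = 7525/1917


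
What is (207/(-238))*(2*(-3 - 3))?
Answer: 1242/119 ≈ 10.437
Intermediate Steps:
(207/(-238))*(2*(-3 - 3)) = (207*(-1/238))*(2*(-6)) = -207/238*(-12) = 1242/119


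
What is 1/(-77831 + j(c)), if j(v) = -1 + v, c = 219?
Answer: -1/77613 ≈ -1.2884e-5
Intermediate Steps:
1/(-77831 + j(c)) = 1/(-77831 + (-1 + 219)) = 1/(-77831 + 218) = 1/(-77613) = -1/77613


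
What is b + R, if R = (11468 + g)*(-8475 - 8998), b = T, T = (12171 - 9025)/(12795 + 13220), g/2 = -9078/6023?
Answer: -259413343748962/1294945 ≈ -2.0033e+8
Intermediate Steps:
g = -18156/6023 (g = 2*(-9078/6023) = -18156/6023 ≈ -3.0144)
T = 26/215 (T = 3146/26015 = 3146*(1/26015) = 26/215 ≈ 0.12093)
b = 26/215 ≈ 0.12093
R = -1206573692584/6023 (R = (11468 - 18156/6023)*(-8475 - 8998) = (69053608/6023)*(-17473) = -1206573692584/6023 ≈ -2.0033e+8)
b + R = 26/215 - 1206573692584/6023 = -259413343748962/1294945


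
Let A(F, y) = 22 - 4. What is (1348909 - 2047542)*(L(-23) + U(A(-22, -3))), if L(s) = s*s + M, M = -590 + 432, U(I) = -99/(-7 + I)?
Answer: -252905146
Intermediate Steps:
A(F, y) = 18
U(I) = -99/(-7 + I)
M = -158
L(s) = -158 + s² (L(s) = s*s - 158 = s² - 158 = -158 + s²)
(1348909 - 2047542)*(L(-23) + U(A(-22, -3))) = (1348909 - 2047542)*((-158 + (-23)²) - 99/(-7 + 18)) = -698633*((-158 + 529) - 99/11) = -698633*(371 - 99*1/11) = -698633*(371 - 9) = -698633*362 = -252905146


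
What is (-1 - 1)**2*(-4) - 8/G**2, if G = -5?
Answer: -408/25 ≈ -16.320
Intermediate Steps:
(-1 - 1)**2*(-4) - 8/G**2 = (-1 - 1)**2*(-4) - 8/((-5)**2) = (-2)**2*(-4) - 8/25 = 4*(-4) - 8*1/25 = -16 - 8/25 = -408/25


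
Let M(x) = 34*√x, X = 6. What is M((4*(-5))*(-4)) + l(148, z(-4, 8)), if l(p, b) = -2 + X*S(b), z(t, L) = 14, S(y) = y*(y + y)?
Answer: 2350 + 136*√5 ≈ 2654.1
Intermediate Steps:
S(y) = 2*y² (S(y) = y*(2*y) = 2*y²)
l(p, b) = -2 + 12*b² (l(p, b) = -2 + 6*(2*b²) = -2 + 12*b²)
M((4*(-5))*(-4)) + l(148, z(-4, 8)) = 34*√((4*(-5))*(-4)) + (-2 + 12*14²) = 34*√(-20*(-4)) + (-2 + 12*196) = 34*√80 + (-2 + 2352) = 34*(4*√5) + 2350 = 136*√5 + 2350 = 2350 + 136*√5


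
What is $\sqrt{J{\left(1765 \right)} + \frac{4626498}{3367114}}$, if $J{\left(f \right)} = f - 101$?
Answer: $\frac{\sqrt{4720276469169029}}{1683557} \approx 40.809$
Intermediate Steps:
$J{\left(f \right)} = -101 + f$
$\sqrt{J{\left(1765 \right)} + \frac{4626498}{3367114}} = \sqrt{\left(-101 + 1765\right) + \frac{4626498}{3367114}} = \sqrt{1664 + 4626498 \cdot \frac{1}{3367114}} = \sqrt{1664 + \frac{2313249}{1683557}} = \sqrt{\frac{2803752097}{1683557}} = \frac{\sqrt{4720276469169029}}{1683557}$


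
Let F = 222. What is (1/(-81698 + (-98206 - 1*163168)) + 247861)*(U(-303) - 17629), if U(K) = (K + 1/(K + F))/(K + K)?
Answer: -4087840755929618725/935557344 ≈ -4.3694e+9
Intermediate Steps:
U(K) = (K + 1/(222 + K))/(2*K) (U(K) = (K + 1/(K + 222))/(K + K) = (K + 1/(222 + K))/((2*K)) = (K + 1/(222 + K))*(1/(2*K)) = (K + 1/(222 + K))/(2*K))
(1/(-81698 + (-98206 - 1*163168)) + 247861)*(U(-303) - 17629) = (1/(-81698 + (-98206 - 1*163168)) + 247861)*((1/2)*(1 + (-303)**2 + 222*(-303))/(-303*(222 - 303)) - 17629) = (1/(-81698 + (-98206 - 163168)) + 247861)*((1/2)*(-1/303)*(1 + 91809 - 67266)/(-81) - 17629) = (1/(-81698 - 261374) + 247861)*((1/2)*(-1/303)*(-1/81)*24544 - 17629) = (1/(-343072) + 247861)*(12272/24543 - 17629) = (-1/343072 + 247861)*(-432656275/24543) = (85034168991/343072)*(-432656275/24543) = -4087840755929618725/935557344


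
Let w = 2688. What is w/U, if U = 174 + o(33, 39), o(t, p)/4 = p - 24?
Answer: 448/39 ≈ 11.487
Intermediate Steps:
o(t, p) = -96 + 4*p (o(t, p) = 4*(p - 24) = 4*(-24 + p) = -96 + 4*p)
U = 234 (U = 174 + (-96 + 4*39) = 174 + (-96 + 156) = 174 + 60 = 234)
w/U = 2688/234 = 2688*(1/234) = 448/39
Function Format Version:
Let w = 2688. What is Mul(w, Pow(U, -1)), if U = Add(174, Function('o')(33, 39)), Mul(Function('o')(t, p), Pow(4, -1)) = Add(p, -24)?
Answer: Rational(448, 39) ≈ 11.487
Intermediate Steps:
Function('o')(t, p) = Add(-96, Mul(4, p)) (Function('o')(t, p) = Mul(4, Add(p, -24)) = Mul(4, Add(-24, p)) = Add(-96, Mul(4, p)))
U = 234 (U = Add(174, Add(-96, Mul(4, 39))) = Add(174, Add(-96, 156)) = Add(174, 60) = 234)
Mul(w, Pow(U, -1)) = Mul(2688, Pow(234, -1)) = Mul(2688, Rational(1, 234)) = Rational(448, 39)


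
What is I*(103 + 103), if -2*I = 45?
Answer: -4635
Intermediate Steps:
I = -45/2 (I = -½*45 = -45/2 ≈ -22.500)
I*(103 + 103) = -45*(103 + 103)/2 = -45/2*206 = -4635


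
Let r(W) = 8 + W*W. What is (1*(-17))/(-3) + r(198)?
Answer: 117653/3 ≈ 39218.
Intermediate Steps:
r(W) = 8 + W²
(1*(-17))/(-3) + r(198) = (1*(-17))/(-3) + (8 + 198²) = -17*(-⅓) + (8 + 39204) = 17/3 + 39212 = 117653/3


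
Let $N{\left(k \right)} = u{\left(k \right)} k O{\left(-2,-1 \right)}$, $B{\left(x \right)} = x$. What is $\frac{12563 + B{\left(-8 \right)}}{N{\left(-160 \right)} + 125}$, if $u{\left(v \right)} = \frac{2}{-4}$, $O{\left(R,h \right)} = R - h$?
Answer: $279$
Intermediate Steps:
$u{\left(v \right)} = - \frac{1}{2}$ ($u{\left(v \right)} = 2 \left(- \frac{1}{4}\right) = - \frac{1}{2}$)
$N{\left(k \right)} = \frac{k}{2}$ ($N{\left(k \right)} = - \frac{k}{2} \left(-2 - -1\right) = - \frac{k}{2} \left(-2 + 1\right) = - \frac{k}{2} \left(-1\right) = \frac{k}{2}$)
$\frac{12563 + B{\left(-8 \right)}}{N{\left(-160 \right)} + 125} = \frac{12563 - 8}{\frac{1}{2} \left(-160\right) + 125} = \frac{12555}{-80 + 125} = \frac{12555}{45} = 12555 \cdot \frac{1}{45} = 279$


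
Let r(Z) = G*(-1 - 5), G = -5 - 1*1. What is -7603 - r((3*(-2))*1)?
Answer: -7639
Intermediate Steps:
G = -6 (G = -5 - 1 = -6)
r(Z) = 36 (r(Z) = -6*(-1 - 5) = -6*(-6) = 36)
-7603 - r((3*(-2))*1) = -7603 - 1*36 = -7603 - 36 = -7639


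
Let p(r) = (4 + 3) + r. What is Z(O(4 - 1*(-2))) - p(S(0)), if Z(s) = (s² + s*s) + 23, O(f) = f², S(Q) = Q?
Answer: 2608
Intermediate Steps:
Z(s) = 23 + 2*s² (Z(s) = (s² + s²) + 23 = 2*s² + 23 = 23 + 2*s²)
p(r) = 7 + r
Z(O(4 - 1*(-2))) - p(S(0)) = (23 + 2*((4 - 1*(-2))²)²) - (7 + 0) = (23 + 2*((4 + 2)²)²) - 1*7 = (23 + 2*(6²)²) - 7 = (23 + 2*36²) - 7 = (23 + 2*1296) - 7 = (23 + 2592) - 7 = 2615 - 7 = 2608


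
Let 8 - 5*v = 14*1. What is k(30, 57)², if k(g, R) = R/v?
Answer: 9025/4 ≈ 2256.3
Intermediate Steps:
v = -6/5 (v = 8/5 - 14/5 = -6/5 ≈ -1.2000)
k(g, R) = -5*R/6 (k(g, R) = R/(-6/5) = R*(-⅚) = -5*R/6)
k(30, 57)² = (-⅚*57)² = (-95/2)² = 9025/4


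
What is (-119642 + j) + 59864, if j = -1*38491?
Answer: -98269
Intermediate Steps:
j = -38491
(-119642 + j) + 59864 = (-119642 - 38491) + 59864 = -158133 + 59864 = -98269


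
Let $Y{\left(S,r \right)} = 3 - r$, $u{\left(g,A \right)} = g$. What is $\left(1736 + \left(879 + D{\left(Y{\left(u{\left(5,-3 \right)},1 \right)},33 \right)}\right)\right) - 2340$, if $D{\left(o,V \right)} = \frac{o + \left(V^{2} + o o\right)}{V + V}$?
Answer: $\frac{6415}{22} \approx 291.59$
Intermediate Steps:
$D{\left(o,V \right)} = \frac{o + V^{2} + o^{2}}{2 V}$ ($D{\left(o,V \right)} = \frac{o + \left(V^{2} + o^{2}\right)}{2 V} = \left(o + V^{2} + o^{2}\right) \frac{1}{2 V} = \frac{o + V^{2} + o^{2}}{2 V}$)
$\left(1736 + \left(879 + D{\left(Y{\left(u{\left(5,-3 \right)},1 \right)},33 \right)}\right)\right) - 2340 = \left(1736 + \left(879 + \frac{\left(3 - 1\right) + 33^{2} + \left(3 - 1\right)^{2}}{2 \cdot 33}\right)\right) - 2340 = \left(1736 + \left(879 + \frac{1}{2} \cdot \frac{1}{33} \left(\left(3 - 1\right) + 1089 + \left(3 - 1\right)^{2}\right)\right)\right) - 2340 = \left(1736 + \left(879 + \frac{1}{2} \cdot \frac{1}{33} \left(2 + 1089 + 2^{2}\right)\right)\right) - 2340 = \left(1736 + \left(879 + \frac{1}{2} \cdot \frac{1}{33} \left(2 + 1089 + 4\right)\right)\right) - 2340 = \left(1736 + \left(879 + \frac{1}{2} \cdot \frac{1}{33} \cdot 1095\right)\right) - 2340 = \left(1736 + \left(879 + \frac{365}{22}\right)\right) - 2340 = \left(1736 + \frac{19703}{22}\right) - 2340 = \frac{57895}{22} - 2340 = \frac{6415}{22}$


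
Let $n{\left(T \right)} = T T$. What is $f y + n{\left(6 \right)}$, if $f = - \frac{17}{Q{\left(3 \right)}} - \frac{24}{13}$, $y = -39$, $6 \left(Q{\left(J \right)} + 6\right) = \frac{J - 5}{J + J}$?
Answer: $- \frac{162}{109} \approx -1.4862$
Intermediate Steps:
$Q{\left(J \right)} = -6 + \frac{-5 + J}{12 J}$ ($Q{\left(J \right)} = -6 + \frac{\left(J - 5\right) \frac{1}{J + J}}{6} = -6 + \frac{\left(-5 + J\right) \frac{1}{2 J}}{6} = -6 + \frac{\frac{1}{2} \frac{1}{J} \left(-5 + J\right)}{6} = -6 + \frac{-5 + J}{12 J}$)
$n{\left(T \right)} = T^{2}$
$f = \frac{1362}{1417}$ ($f = - \frac{17}{\frac{1}{12} \cdot \frac{1}{3} \left(-5 - 213\right)} - \frac{24}{13} = - \frac{17}{\frac{1}{12} \cdot \frac{1}{3} \left(-218\right)} - \frac{24}{13} = - \frac{17}{- \frac{109}{18}} - \frac{24}{13} = \left(-17\right) \left(- \frac{18}{109}\right) - \frac{24}{13} = \frac{306}{109} - \frac{24}{13} = \frac{1362}{1417} \approx 0.96119$)
$f y + n{\left(6 \right)} = \frac{1362}{1417} \left(-39\right) + 6^{2} = - \frac{4086}{109} + 36 = - \frac{162}{109}$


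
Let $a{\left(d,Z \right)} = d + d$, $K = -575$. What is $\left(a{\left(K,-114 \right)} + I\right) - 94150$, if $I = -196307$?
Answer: $-291607$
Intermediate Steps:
$a{\left(d,Z \right)} = 2 d$
$\left(a{\left(K,-114 \right)} + I\right) - 94150 = \left(2 \left(-575\right) - 196307\right) - 94150 = \left(-1150 - 196307\right) - 94150 = -197457 - 94150 = -291607$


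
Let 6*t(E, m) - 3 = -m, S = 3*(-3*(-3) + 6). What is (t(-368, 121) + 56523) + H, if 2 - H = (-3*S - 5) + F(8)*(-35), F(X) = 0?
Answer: 169936/3 ≈ 56645.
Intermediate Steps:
S = 45 (S = 3*(9 + 6) = 3*15 = 45)
t(E, m) = ½ - m/6 (t(E, m) = ½ + (-m)/6 = ½ - m/6)
H = 142 (H = 2 - ((-3*45 - 5) + 0*(-35)) = 2 - ((-135 - 5) + 0) = 2 - (-140 + 0) = 2 - 1*(-140) = 2 + 140 = 142)
(t(-368, 121) + 56523) + H = ((½ - ⅙*121) + 56523) + 142 = ((½ - 121/6) + 56523) + 142 = (-59/3 + 56523) + 142 = 169510/3 + 142 = 169936/3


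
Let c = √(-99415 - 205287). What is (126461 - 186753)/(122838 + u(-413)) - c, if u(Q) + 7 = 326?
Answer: -60292/123157 - I*√304702 ≈ -0.48955 - 552.0*I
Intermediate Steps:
u(Q) = 319 (u(Q) = -7 + 326 = 319)
c = I*√304702 (c = √(-304702) = I*√304702 ≈ 552.0*I)
(126461 - 186753)/(122838 + u(-413)) - c = (126461 - 186753)/(122838 + 319) - I*√304702 = -60292/123157 - I*√304702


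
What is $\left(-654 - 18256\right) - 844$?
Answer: $-19754$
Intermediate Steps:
$\left(-654 - 18256\right) - 844 = -18910 - 844 = -19754$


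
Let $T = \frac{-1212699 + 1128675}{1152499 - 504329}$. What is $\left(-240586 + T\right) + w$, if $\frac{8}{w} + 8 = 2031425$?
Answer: $- \frac{158390306310267094}{658351778445} \approx -2.4059 \cdot 10^{5}$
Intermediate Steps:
$w = \frac{8}{2031417}$ ($w = \frac{8}{-8 + 2031425} = \frac{8}{2031417} \approx 3.9381 \cdot 10^{-6}$)
$T = - \frac{42012}{324085}$ ($T = - \frac{84024}{648170} = \left(-84024\right) \frac{1}{648170} = - \frac{42012}{324085} \approx -0.12963$)
$\left(-240586 + T\right) + w = \left(-240586 - \frac{42012}{324085}\right) + \frac{8}{2031417} = - \frac{77970355822}{324085} + \frac{8}{2031417} = - \frac{158390306310267094}{658351778445}$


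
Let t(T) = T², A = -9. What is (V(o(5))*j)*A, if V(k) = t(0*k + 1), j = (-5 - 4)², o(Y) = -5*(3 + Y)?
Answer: -729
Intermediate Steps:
o(Y) = -15 - 5*Y
j = 81 (j = (-9)² = 81)
V(k) = 1 (V(k) = (0*k + 1)² = (0 + 1)² = 1² = 1)
(V(o(5))*j)*A = (1*81)*(-9) = 81*(-9) = -729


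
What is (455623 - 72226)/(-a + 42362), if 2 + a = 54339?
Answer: -383397/11975 ≈ -32.016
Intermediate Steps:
a = 54337 (a = -2 + 54339 = 54337)
(455623 - 72226)/(-a + 42362) = (455623 - 72226)/(-1*54337 + 42362) = 383397/(-54337 + 42362) = 383397/(-11975) = 383397*(-1/11975) = -383397/11975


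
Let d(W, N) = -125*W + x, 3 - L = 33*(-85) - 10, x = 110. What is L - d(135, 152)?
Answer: 19583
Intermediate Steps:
L = 2818 (L = 3 - (33*(-85) - 10) = 3 - (-2805 - 10) = 3 - 1*(-2815) = 3 + 2815 = 2818)
d(W, N) = 110 - 125*W (d(W, N) = -125*W + 110 = 110 - 125*W)
L - d(135, 152) = 2818 - (110 - 125*135) = 2818 - (110 - 16875) = 2818 - 1*(-16765) = 2818 + 16765 = 19583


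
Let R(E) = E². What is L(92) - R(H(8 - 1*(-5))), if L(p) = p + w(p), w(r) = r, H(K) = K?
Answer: 15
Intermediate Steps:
L(p) = 2*p (L(p) = p + p = 2*p)
L(92) - R(H(8 - 1*(-5))) = 2*92 - (8 - 1*(-5))² = 184 - (8 + 5)² = 184 - 1*13² = 184 - 1*169 = 184 - 169 = 15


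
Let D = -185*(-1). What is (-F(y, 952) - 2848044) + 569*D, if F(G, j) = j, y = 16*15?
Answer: -2743731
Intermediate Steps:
y = 240
D = 185
(-F(y, 952) - 2848044) + 569*D = (-1*952 - 2848044) + 569*185 = (-952 - 2848044) + 105265 = -2848996 + 105265 = -2743731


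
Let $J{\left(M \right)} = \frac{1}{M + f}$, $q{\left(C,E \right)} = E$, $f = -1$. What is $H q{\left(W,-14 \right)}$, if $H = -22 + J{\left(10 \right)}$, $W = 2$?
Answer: $\frac{2758}{9} \approx 306.44$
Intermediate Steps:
$J{\left(M \right)} = \frac{1}{-1 + M}$ ($J{\left(M \right)} = \frac{1}{M - 1} = \frac{1}{-1 + M}$)
$H = - \frac{197}{9}$ ($H = -22 + \frac{1}{-1 + 10} = -22 + \frac{1}{9} = - \frac{197}{9} \approx -21.889$)
$H q{\left(W,-14 \right)} = \left(- \frac{197}{9}\right) \left(-14\right) = \frac{2758}{9}$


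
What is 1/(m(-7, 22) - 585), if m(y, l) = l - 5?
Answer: -1/568 ≈ -0.0017606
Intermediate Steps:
m(y, l) = -5 + l
1/(m(-7, 22) - 585) = 1/((-5 + 22) - 585) = 1/(17 - 585) = 1/(-568) = -1/568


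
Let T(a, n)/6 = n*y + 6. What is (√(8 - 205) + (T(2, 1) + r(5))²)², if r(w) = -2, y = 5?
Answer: (4096 + I*√197)² ≈ 1.6777e+7 + 1.15e+5*I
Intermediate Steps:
T(a, n) = 36 + 30*n (T(a, n) = 6*(n*5 + 6) = 6*(5*n + 6) = 6*(6 + 5*n) = 36 + 30*n)
(√(8 - 205) + (T(2, 1) + r(5))²)² = (√(8 - 205) + ((36 + 30*1) - 2)²)² = (√(-197) + ((36 + 30) - 2)²)² = (I*√197 + (66 - 2)²)² = (I*√197 + 64²)² = (I*√197 + 4096)² = (4096 + I*√197)²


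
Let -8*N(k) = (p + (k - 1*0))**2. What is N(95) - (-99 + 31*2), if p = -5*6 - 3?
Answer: -887/2 ≈ -443.50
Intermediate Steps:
p = -33 (p = -30 - 3 = -33)
N(k) = -(-33 + k)**2/8 (N(k) = -(-33 + (k - 1*0))**2/8 = -(-33 + (k + 0))**2/8 = -(-33 + k)**2/8)
N(95) - (-99 + 31*2) = -(-33 + 95)**2/8 - (-99 + 31*2) = -1/8*62**2 - (-99 + 62) = -1/8*3844 - 1*(-37) = -961/2 + 37 = -887/2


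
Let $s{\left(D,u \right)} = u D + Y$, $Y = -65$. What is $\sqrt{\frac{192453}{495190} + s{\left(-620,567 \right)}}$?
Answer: $\frac{i \sqrt{86218069417639430}}{495190} \approx 592.96 i$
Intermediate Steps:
$s{\left(D,u \right)} = -65 + D u$ ($s{\left(D,u \right)} = u D - 65 = D u - 65 = -65 + D u$)
$\sqrt{\frac{192453}{495190} + s{\left(-620,567 \right)}} = \sqrt{\frac{192453}{495190} - 351605} = \sqrt{- \frac{174111087497}{495190}} = \frac{i \sqrt{86218069417639430}}{495190}$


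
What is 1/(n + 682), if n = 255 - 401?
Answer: 1/536 ≈ 0.0018657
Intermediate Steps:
n = -146
1/(n + 682) = 1/(-146 + 682) = 1/536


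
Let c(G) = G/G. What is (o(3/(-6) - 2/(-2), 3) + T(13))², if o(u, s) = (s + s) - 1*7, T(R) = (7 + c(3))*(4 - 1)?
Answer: 529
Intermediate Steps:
c(G) = 1
T(R) = 24 (T(R) = (7 + 1)*(4 - 1) = 8*3 = 24)
o(u, s) = -7 + 2*s (o(u, s) = 2*s - 7 = -7 + 2*s)
(o(3/(-6) - 2/(-2), 3) + T(13))² = ((-7 + 2*3) + 24)² = ((-7 + 6) + 24)² = (-1 + 24)² = 23² = 529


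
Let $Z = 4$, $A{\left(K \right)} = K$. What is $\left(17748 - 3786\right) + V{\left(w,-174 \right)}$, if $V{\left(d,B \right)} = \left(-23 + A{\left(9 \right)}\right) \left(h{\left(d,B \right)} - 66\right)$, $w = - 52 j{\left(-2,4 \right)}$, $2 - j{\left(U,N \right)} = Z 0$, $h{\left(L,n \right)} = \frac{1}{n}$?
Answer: $\frac{1295089}{87} \approx 14886.0$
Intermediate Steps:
$j{\left(U,N \right)} = 2$ ($j{\left(U,N \right)} = 2 - 4 \cdot 0 = 2 - 0 = 2 + 0 = 2$)
$w = -104$ ($w = \left(-52\right) 2 = -104$)
$V{\left(d,B \right)} = 924 - \frac{14}{B}$ ($V{\left(d,B \right)} = \left(-23 + 9\right) \left(\frac{1}{B} - 66\right) = - 14 \left(-66 + \frac{1}{B}\right) = 924 - \frac{14}{B}$)
$\left(17748 - 3786\right) + V{\left(w,-174 \right)} = \left(17748 - 3786\right) + \left(924 - \frac{14}{-174}\right) = 13962 + \left(924 - - \frac{7}{87}\right) = 13962 + \left(924 + \frac{7}{87}\right) = 13962 + \frac{80395}{87} = \frac{1295089}{87}$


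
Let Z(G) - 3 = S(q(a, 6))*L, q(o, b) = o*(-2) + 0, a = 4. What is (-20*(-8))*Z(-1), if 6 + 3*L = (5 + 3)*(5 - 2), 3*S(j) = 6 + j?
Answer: -160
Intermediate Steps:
q(o, b) = -2*o (q(o, b) = -2*o + 0 = -2*o)
S(j) = 2 + j/3 (S(j) = (6 + j)/3 = 2 + j/3)
L = 6 (L = -2 + ((5 + 3)*(5 - 2))/3 = -2 + (8*3)/3 = -2 + (1/3)*24 = -2 + 8 = 6)
Z(G) = -1 (Z(G) = 3 + (2 + (-2*4)/3)*6 = 3 + (2 + (1/3)*(-8))*6 = 3 + (2 - 8/3)*6 = 3 - 2/3*6 = 3 - 4 = -1)
(-20*(-8))*Z(-1) = -20*(-8)*(-1) = 160*(-1) = -160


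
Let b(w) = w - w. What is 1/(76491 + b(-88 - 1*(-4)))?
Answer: 1/76491 ≈ 1.3073e-5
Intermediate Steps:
b(w) = 0
1/(76491 + b(-88 - 1*(-4))) = 1/(76491 + 0) = 1/76491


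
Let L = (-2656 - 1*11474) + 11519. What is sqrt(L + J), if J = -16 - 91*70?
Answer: I*sqrt(8997) ≈ 94.853*I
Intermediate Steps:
J = -6386 (J = -16 - 6370 = -6386)
L = -2611 (L = (-2656 - 11474) + 11519 = -14130 + 11519 = -2611)
sqrt(L + J) = sqrt(-2611 - 6386) = sqrt(-8997) = I*sqrt(8997)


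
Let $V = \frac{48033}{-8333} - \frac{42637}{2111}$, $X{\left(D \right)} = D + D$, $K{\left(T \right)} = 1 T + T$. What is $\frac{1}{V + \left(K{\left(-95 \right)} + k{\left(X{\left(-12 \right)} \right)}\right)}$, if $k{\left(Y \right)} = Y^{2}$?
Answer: $\frac{17590963}{6333419934} \approx 0.0027775$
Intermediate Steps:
$K{\left(T \right)} = 2 T$ ($K{\left(T \right)} = T + T = 2 T$)
$X{\left(D \right)} = 2 D$
$V = - \frac{456691784}{17590963}$ ($V = 48033 \left(- \frac{1}{8333}\right) - \frac{42637}{2111} = - \frac{48033}{8333} - \frac{42637}{2111} = - \frac{456691784}{17590963} \approx -25.962$)
$\frac{1}{V + \left(K{\left(-95 \right)} + k{\left(X{\left(-12 \right)} \right)}\right)} = \frac{1}{- \frac{456691784}{17590963} + \left(2 \left(-95\right) + \left(2 \left(-12\right)\right)^{2}\right)} = \frac{1}{- \frac{456691784}{17590963} - \left(190 - \left(-24\right)^{2}\right)} = \frac{1}{- \frac{456691784}{17590963} + \left(-190 + 576\right)} = \frac{1}{- \frac{456691784}{17590963} + 386} = \frac{1}{\frac{6333419934}{17590963}} = \frac{17590963}{6333419934}$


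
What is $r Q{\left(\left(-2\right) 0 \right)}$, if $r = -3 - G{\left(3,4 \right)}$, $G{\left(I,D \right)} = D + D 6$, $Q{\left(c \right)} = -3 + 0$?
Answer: $93$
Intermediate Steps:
$Q{\left(c \right)} = -3$
$G{\left(I,D \right)} = 7 D$ ($G{\left(I,D \right)} = D + 6 D = 7 D$)
$r = -31$ ($r = -3 - 7 \cdot 4 = -3 - 28 = -31$)
$r Q{\left(\left(-2\right) 0 \right)} = \left(-31\right) \left(-3\right) = 93$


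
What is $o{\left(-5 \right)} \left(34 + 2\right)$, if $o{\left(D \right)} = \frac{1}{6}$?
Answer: $6$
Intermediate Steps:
$o{\left(D \right)} = \frac{1}{6}$
$o{\left(-5 \right)} \left(34 + 2\right) = \frac{34 + 2}{6} = \frac{1}{6} \cdot 36 = 6$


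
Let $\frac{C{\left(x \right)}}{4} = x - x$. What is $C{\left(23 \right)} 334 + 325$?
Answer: $325$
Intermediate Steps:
$C{\left(x \right)} = 0$ ($C{\left(x \right)} = 4 \left(x - x\right) = 4 \cdot 0 = 0$)
$C{\left(23 \right)} 334 + 325 = 0 \cdot 334 + 325 = 0 + 325 = 325$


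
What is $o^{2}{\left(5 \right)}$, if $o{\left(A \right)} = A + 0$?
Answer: $25$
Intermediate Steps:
$o{\left(A \right)} = A$
$o^{2}{\left(5 \right)} = 5^{2} = 25$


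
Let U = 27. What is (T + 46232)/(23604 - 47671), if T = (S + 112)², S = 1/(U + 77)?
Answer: -635744513/260308672 ≈ -2.4423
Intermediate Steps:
S = 1/104 (S = 1/(27 + 77) = 1/104 ≈ 0.0096154)
T = 135699201/10816 (T = (1/104 + 112)² = (11649/104)² = 135699201/10816 ≈ 12546.)
(T + 46232)/(23604 - 47671) = (135699201/10816 + 46232)/(23604 - 47671) = (635744513/10816)/(-24067) = (635744513/10816)*(-1/24067) = -635744513/260308672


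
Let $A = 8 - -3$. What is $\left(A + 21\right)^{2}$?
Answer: $1024$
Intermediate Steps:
$A = 11$ ($A = 8 + 3 = 11$)
$\left(A + 21\right)^{2} = \left(11 + 21\right)^{2} = 32^{2} = 1024$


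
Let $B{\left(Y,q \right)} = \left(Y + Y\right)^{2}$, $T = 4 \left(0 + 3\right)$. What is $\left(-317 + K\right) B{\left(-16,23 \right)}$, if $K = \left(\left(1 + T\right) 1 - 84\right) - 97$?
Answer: $-496640$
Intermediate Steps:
$T = 12$ ($T = 4 \cdot 3 = 12$)
$K = -168$ ($K = \left(\left(1 + 12\right) 1 - 84\right) - 97 = \left(13 \cdot 1 - 84\right) - 97 = \left(13 - 84\right) - 97 = -71 - 97 = -168$)
$B{\left(Y,q \right)} = 4 Y^{2}$ ($B{\left(Y,q \right)} = \left(2 Y\right)^{2} = 4 Y^{2}$)
$\left(-317 + K\right) B{\left(-16,23 \right)} = \left(-317 - 168\right) 4 \left(-16\right)^{2} = - 485 \cdot 4 \cdot 256 = \left(-485\right) 1024 = -496640$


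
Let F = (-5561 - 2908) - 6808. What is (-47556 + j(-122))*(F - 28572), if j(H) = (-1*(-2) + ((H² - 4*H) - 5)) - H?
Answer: 1406018185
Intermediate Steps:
j(H) = -3 + H² - 5*H (j(H) = (2 + (-5 + H² - 4*H)) - H = (-3 + H² - 4*H) - H = -3 + H² - 5*H)
F = -15277 (F = -8469 - 6808 = -15277)
(-47556 + j(-122))*(F - 28572) = (-47556 + (-3 + (-122)² - 5*(-122)))*(-15277 - 28572) = (-47556 + (-3 + 14884 + 610))*(-43849) = (-47556 + 15491)*(-43849) = -32065*(-43849) = 1406018185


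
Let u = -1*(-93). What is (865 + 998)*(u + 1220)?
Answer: 2446119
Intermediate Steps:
u = 93
(865 + 998)*(u + 1220) = (865 + 998)*(93 + 1220) = 1863*1313 = 2446119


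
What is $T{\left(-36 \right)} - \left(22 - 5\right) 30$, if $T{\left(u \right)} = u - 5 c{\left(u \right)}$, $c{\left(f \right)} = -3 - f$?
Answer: $-711$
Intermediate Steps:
$T{\left(u \right)} = 15 + 6 u$ ($T{\left(u \right)} = u - 5 \left(-3 - u\right) = u + \left(15 + 5 u\right) = 15 + 6 u$)
$T{\left(-36 \right)} - \left(22 - 5\right) 30 = \left(15 + 6 \left(-36\right)\right) - \left(22 - 5\right) 30 = \left(15 - 216\right) - 17 \cdot 30 = -201 - 510 = -711$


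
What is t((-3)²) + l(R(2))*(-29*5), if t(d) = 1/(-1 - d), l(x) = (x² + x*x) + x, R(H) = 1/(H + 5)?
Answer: -13099/490 ≈ -26.733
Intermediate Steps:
R(H) = 1/(5 + H)
l(x) = x + 2*x² (l(x) = (x² + x²) + x = 2*x² + x = x + 2*x²)
t((-3)²) + l(R(2))*(-29*5) = -1/(1 + (-3)²) + ((1 + 2/(5 + 2))/(5 + 2))*(-29*5) = -1/(1 + 9) + ((1 + 2/7)/7)*(-145) = -1/10 + ((1 + 2*(⅐))/7)*(-145) = -1*⅒ + ((1 + 2/7)/7)*(-145) = -⅒ + ((⅐)*(9/7))*(-145) = -⅒ + (9/49)*(-145) = -⅒ - 1305/49 = -13099/490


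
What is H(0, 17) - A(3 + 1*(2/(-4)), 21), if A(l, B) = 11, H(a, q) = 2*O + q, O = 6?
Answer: 18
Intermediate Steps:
H(a, q) = 12 + q (H(a, q) = 2*6 + q = 12 + q)
H(0, 17) - A(3 + 1*(2/(-4)), 21) = (12 + 17) - 1*11 = 29 - 11 = 18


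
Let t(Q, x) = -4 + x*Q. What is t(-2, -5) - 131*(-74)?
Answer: 9700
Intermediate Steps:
t(Q, x) = -4 + Q*x
t(-2, -5) - 131*(-74) = (-4 - 2*(-5)) - 131*(-74) = (-4 + 10) + 9694 = 6 + 9694 = 9700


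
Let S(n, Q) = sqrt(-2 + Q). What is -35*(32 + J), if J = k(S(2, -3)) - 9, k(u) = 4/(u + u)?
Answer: -805 + 14*I*sqrt(5) ≈ -805.0 + 31.305*I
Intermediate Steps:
k(u) = 2/u (k(u) = 4/((2*u)) = 4*(1/(2*u)) = 2/u)
J = -9 - 2*I*sqrt(5)/5 (J = 2/(sqrt(-2 - 3)) - 9 = 2/(sqrt(-5)) - 9 = 2/((I*sqrt(5))) - 9 = 2*(-I*sqrt(5)/5) - 9 = -2*I*sqrt(5)/5 - 9 = -9 - 2*I*sqrt(5)/5 ≈ -9.0 - 0.89443*I)
-35*(32 + J) = -35*(32 + (-9 - 2*I*sqrt(5)/5)) = -35*(23 - 2*I*sqrt(5)/5) = -805 + 14*I*sqrt(5)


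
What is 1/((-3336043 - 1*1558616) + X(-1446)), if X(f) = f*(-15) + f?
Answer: -1/4874415 ≈ -2.0515e-7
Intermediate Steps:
X(f) = -14*f (X(f) = -15*f + f = -14*f)
1/((-3336043 - 1*1558616) + X(-1446)) = 1/((-3336043 - 1*1558616) - 14*(-1446)) = 1/((-3336043 - 1558616) + 20244) = 1/(-4894659 + 20244) = 1/(-4874415) = -1/4874415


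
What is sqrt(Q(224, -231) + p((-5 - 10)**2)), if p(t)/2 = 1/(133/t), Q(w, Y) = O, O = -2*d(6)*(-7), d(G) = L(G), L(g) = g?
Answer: sqrt(1545726)/133 ≈ 9.3479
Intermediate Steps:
d(G) = G
O = 84 (O = -2*6*(-7) = -12*(-7) = 84)
Q(w, Y) = 84
p(t) = 2*t/133 (p(t) = 2/((133/t)) = 2*(t/133) = 2*t/133)
sqrt(Q(224, -231) + p((-5 - 10)**2)) = sqrt(84 + 2*(-5 - 10)**2/133) = sqrt(84 + (2/133)*(-15)**2) = sqrt(84 + (2/133)*225) = sqrt(84 + 450/133) = sqrt(11622/133) = sqrt(1545726)/133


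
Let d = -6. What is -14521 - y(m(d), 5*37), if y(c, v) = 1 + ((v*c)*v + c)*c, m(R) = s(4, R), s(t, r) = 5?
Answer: -870172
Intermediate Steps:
m(R) = 5
y(c, v) = 1 + c*(c + c*v²) (y(c, v) = 1 + ((c*v)*v + c)*c = 1 + (c*v² + c)*c = 1 + (c + c*v²)*c = 1 + c*(c + c*v²))
-14521 - y(m(d), 5*37) = -14521 - (1 + 5² + 5²*(5*37)²) = -14521 - (1 + 25 + 25*185²) = -14521 - (1 + 25 + 25*34225) = -14521 - (1 + 25 + 855625) = -14521 - 1*855651 = -14521 - 855651 = -870172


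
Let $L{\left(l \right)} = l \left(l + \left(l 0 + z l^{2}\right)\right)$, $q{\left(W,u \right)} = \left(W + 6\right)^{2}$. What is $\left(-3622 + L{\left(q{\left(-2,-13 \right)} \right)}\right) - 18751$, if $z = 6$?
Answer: $2459$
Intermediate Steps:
$q{\left(W,u \right)} = \left(6 + W\right)^{2}$
$L{\left(l \right)} = l \left(l + 6 l^{2}\right)$ ($L{\left(l \right)} = l \left(l + \left(l 0 + 6 l^{2}\right)\right) = l \left(l + \left(0 + 6 l^{2}\right)\right) = l \left(l + 6 l^{2}\right)$)
$\left(-3622 + L{\left(q{\left(-2,-13 \right)} \right)}\right) - 18751 = \left(-3622 + \left(\left(6 - 2\right)^{2}\right)^{2} \left(1 + 6 \left(6 - 2\right)^{2}\right)\right) - 18751 = \left(-3622 + \left(4^{2}\right)^{2} \left(1 + 6 \cdot 4^{2}\right)\right) - 18751 = \left(-3622 + 16^{2} \left(1 + 6 \cdot 16\right)\right) - 18751 = \left(-3622 + 256 \left(1 + 96\right)\right) - 18751 = \left(-3622 + 256 \cdot 97\right) - 18751 = \left(-3622 + 24832\right) - 18751 = 21210 - 18751 = 2459$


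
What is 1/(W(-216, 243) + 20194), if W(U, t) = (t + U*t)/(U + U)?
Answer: 16/325039 ≈ 4.9225e-5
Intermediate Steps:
W(U, t) = (t + U*t)/(2*U) (W(U, t) = (t + U*t)/((2*U)) = (t + U*t)*(1/(2*U)) = (t + U*t)/(2*U))
1/(W(-216, 243) + 20194) = 1/((1/2)*243*(1 - 216)/(-216) + 20194) = 1/((1/2)*243*(-1/216)*(-215) + 20194) = 1/(1935/16 + 20194) = 1/(325039/16) = 16/325039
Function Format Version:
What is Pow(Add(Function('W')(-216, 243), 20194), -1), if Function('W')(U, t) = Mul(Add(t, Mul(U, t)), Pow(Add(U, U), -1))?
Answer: Rational(16, 325039) ≈ 4.9225e-5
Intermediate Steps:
Function('W')(U, t) = Mul(Rational(1, 2), Pow(U, -1), Add(t, Mul(U, t))) (Function('W')(U, t) = Mul(Add(t, Mul(U, t)), Pow(Mul(2, U), -1)) = Mul(Add(t, Mul(U, t)), Mul(Rational(1, 2), Pow(U, -1))) = Mul(Rational(1, 2), Pow(U, -1), Add(t, Mul(U, t))))
Pow(Add(Function('W')(-216, 243), 20194), -1) = Pow(Add(Mul(Rational(1, 2), 243, Pow(-216, -1), Add(1, -216)), 20194), -1) = Pow(Add(Mul(Rational(1, 2), 243, Rational(-1, 216), -215), 20194), -1) = Pow(Add(Rational(1935, 16), 20194), -1) = Pow(Rational(325039, 16), -1) = Rational(16, 325039)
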